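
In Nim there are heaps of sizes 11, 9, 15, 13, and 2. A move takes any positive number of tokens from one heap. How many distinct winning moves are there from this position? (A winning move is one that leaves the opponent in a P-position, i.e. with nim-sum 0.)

3

Write each in binary and XOR column by column:
  1011  (11)
  1001  (9)
  1111  (15)
  1101  (13)
  0010  (2)
  ----
  0010  (2)
The overall nim-sum is X = 2. A heap of size p has a winning move iff p XOR X < p (reduce it to p XOR X).
  11: 11 XOR 2 = 9 < 11 — winning move (to 9).
  9: 9 XOR 2 = 11 ≥ 9 — no move.
  15: 15 XOR 2 = 13 < 15 — winning move (to 13).
  13: 13 XOR 2 = 15 ≥ 13 — no move.
  2: 2 XOR 2 = 0 < 2 — winning move (to 0).
That gives 3 winning moves.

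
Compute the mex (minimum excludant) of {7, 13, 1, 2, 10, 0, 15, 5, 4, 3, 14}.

6

The values 0, 1, 2, 3, 4, 5 are all present; 6 is the first non-negative integer missing from the set.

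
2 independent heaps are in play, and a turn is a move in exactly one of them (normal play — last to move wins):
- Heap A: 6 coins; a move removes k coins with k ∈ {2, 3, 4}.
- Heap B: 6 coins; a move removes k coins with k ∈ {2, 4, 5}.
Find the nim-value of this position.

3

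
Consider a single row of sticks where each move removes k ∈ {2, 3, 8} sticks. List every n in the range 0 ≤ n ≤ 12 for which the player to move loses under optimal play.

0, 1, 5, 6, 10, 11

Build the Grundy sequence with g(k) = mex{g(k−s) : s ∈ {2, 3, 8}, s ≤ k}:
k:     0  1  2  3  4  5  6  7  8  9 10 11 12
g(k):  0  0  1  1  2  0  0  1  1  2  0  0  1
The P-positions (g = 0) in 0..12 are 0, 1, 5, 6, 10, 11.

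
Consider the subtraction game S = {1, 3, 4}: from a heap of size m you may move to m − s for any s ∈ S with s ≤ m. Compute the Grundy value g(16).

0

Build the Grundy sequence with g(k) = mex{g(k−s) : s ∈ {1, 3, 4}, s ≤ k}:
k:     0  1  2  3  4  5  6  7  8  9 10 11 12 13 14 15 16
g(k):  0  1  0  1  2  3  2  0  1  0  1  2  3  2  0  1  0
So g(16) = 0.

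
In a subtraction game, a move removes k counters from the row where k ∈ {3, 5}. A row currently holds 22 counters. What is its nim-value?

Build the Grundy sequence with g(k) = mex{g(k−s) : s ∈ {3, 5}, s ≤ k}:
k:     0  1  2  3  4  5  6  7  8  9 10 11 12 13 14 15 16 17 18 19 20 21 22
g(k):  0  0  0  1  1  1  2  2  0  0  0  1  1  1  2  2  0  0  0  1  1  1  2
So g(22) = 2.

2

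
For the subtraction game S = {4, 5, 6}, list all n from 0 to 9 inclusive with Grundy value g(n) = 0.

0, 1, 2, 3

Compute g(0), g(1), … for moves {4, 5, 6}:
k:     0  1  2  3  4  5  6  7  8  9
g(k):  0  0  0  0  1  1  1  1  2  2
The P-positions (g = 0) in 0..9 are 0, 1, 2, 3.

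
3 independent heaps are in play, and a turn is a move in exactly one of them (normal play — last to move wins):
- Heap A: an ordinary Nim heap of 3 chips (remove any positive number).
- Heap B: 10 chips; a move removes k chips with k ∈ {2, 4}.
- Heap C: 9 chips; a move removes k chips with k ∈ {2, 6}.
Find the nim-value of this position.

1

Heap A is a plain Nim heap of size 3, so its Grundy value is 3.
Grundy values for heap B (subtraction set {2, 4}):
g(0) = mex{} = 0
g(1) = mex{} = 0
g(2) = mex{0} = 1
g(3) = mex{0} = 1
g(4) = mex{0,1} = 2
g(5) = mex{0,1} = 2
g(6) = mex{1,2} = 0
g(7) = mex{1,2} = 0
g(8) = mex{0,2} = 1
g(9) = mex{0,2} = 1
g(10) = mex{0,1} = 2
So g(10) = 2.
Grundy values for heap C (subtraction set {2, 6}):
g(0) = mex{} = 0
g(1) = mex{} = 0
g(2) = mex{0} = 1
g(3) = mex{0} = 1
g(4) = mex{1} = 0
g(5) = mex{1} = 0
g(6) = mex{0} = 1
g(7) = mex{0} = 1
g(8) = mex{1} = 0
g(9) = mex{1} = 0
So g(9) = 0.
By the Sprague-Grundy theorem, the Grundy value of a sum of independent games is the XOR of the component values.
Combined value = 3 XOR 2 XOR 0 = 1.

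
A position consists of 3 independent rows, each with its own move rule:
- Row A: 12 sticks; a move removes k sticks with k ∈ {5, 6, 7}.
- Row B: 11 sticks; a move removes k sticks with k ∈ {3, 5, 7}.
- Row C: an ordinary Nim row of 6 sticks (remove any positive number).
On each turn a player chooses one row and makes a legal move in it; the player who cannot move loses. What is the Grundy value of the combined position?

6

Build the Grundy sequence for row A with g(k) = mex{g(k−s) : s ∈ {5, 6, 7}, s ≤ k}:
g(0) = mex{} = 0
g(1) = mex{} = 0
g(2) = mex{} = 0
g(3) = mex{} = 0
g(4) = mex{} = 0
g(5) = mex{0} = 1
g(6) = mex{0} = 1
g(7) = mex{0} = 1
g(8) = mex{0} = 1
g(9) = mex{0} = 1
g(10) = mex{0,1} = 2
g(11) = mex{0,1} = 2
g(12) = mex{1} = 0
So g(12) = 0.
Grundy values for row B (subtraction set {3, 5, 7}):
k:     0  1  2  3  4  5  6  7  8  9 10 11
g(k):  0  0  0  1  1  1  2  2  2  3  0  0
So g(11) = 0.
Row C is a plain Nim row of size 6, so its Grundy value is 6.
The value of a disjunctive sum is the nim-sum of the parts.
Combined value = 0 ⊕ 0 ⊕ 6 = 6.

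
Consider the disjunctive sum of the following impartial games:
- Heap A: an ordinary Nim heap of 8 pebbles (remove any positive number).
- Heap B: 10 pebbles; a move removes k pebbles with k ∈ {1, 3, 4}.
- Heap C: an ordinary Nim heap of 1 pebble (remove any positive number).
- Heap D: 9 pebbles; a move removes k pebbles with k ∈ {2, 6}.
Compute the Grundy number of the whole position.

8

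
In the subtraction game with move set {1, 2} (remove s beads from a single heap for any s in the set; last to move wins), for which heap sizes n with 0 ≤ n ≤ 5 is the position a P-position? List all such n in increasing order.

0, 3

Grundy values for subtraction set {1, 2}:
k:     0  1  2  3  4  5
g(k):  0  1  2  0  1  2
The P-positions (g = 0) in 0..5 are 0, 3.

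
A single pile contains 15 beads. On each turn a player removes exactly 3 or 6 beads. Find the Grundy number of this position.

2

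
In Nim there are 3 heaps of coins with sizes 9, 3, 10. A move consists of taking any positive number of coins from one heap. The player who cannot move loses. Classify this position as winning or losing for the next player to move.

In binary:
  1001  (9)
  0011  (3)
  1010  (10)
  ----
  0000  (0)
The nim-sum is 0, so this is a P-position: the player to move is in a losing position under optimal play.

Losing position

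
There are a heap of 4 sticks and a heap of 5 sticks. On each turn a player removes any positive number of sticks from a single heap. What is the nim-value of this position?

1

Bitwise XOR of the heap sizes:
  100  (4)
  101  (5)
  ---
  001  (1)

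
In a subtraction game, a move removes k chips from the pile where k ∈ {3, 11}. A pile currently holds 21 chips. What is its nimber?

0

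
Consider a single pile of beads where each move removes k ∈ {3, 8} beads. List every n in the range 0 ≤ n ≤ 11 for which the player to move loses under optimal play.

0, 1, 2, 6, 7, 11

Build the Grundy sequence with g(k) = mex{g(k−s) : s ∈ {3, 8}, s ≤ k}:
k:     0  1  2  3  4  5  6  7  8  9 10 11
g(k):  0  0  0  1  1  1  0  0  2  1  1  0
The P-positions (g = 0) in 0..11 are 0, 1, 2, 6, 7, 11.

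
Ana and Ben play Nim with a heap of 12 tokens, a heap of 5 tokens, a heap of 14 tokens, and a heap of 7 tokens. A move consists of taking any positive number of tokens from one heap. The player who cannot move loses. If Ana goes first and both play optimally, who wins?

Ben wins

Bitwise XOR of the heap sizes:
  1100  (12)
  0101  (5)
  1110  (14)
  0111  (7)
  ----
  0000  (0)
The nim-sum is 0, so this is a P-position: the player to move is in a losing position under optimal play; Ana is about to move from it and so loses — Ben wins.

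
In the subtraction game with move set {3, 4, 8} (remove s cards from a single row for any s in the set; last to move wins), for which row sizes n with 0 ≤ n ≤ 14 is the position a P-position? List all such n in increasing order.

0, 1, 2, 7, 12, 13, 14

Build the Grundy sequence with g(k) = mex{g(k−s) : s ∈ {3, 4, 8}, s ≤ k}:
k:     0  1  2  3  4  5  6  7  8  9 10 11 12 13 14
g(k):  0  0  0  1  1  1  2  0  2  3  1  3  0  0  0
The P-positions (g = 0) in 0..14 are 0, 1, 2, 7, 12, 13, 14.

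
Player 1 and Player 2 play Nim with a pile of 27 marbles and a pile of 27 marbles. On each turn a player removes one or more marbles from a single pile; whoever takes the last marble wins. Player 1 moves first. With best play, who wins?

In binary:
  11011  (27)
  11011  (27)
  -----
  00000  (0)
The nim-sum is 0, so this is a P-position: the player to move is in a losing position under optimal play; Player 1 is about to move from it and so loses — Player 2 wins.

Player 2 wins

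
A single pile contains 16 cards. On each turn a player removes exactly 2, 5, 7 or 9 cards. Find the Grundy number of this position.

0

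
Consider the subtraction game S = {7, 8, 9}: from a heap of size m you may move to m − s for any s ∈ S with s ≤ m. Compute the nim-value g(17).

0

Build the Grundy sequence with g(k) = mex{g(k−s) : s ∈ {7, 8, 9}, s ≤ k}:
k:     0  1  2  3  4  5  6  7  8  9 10 11 12 13 14 15 16 17
g(k):  0  0  0  0  0  0  0  1  1  1  1  1  1  1  2  2  0  0
So g(17) = 0.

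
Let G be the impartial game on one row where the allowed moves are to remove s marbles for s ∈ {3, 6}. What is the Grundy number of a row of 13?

1

Compute g(0), g(1), … for moves {3, 6}:
g(0) = mex{} = 0
g(1) = mex{} = 0
g(2) = mex{} = 0
g(3) = mex{0} = 1
g(4) = mex{0} = 1
g(5) = mex{0} = 1
g(6) = mex{0,1} = 2
g(7) = mex{0,1} = 2
g(8) = mex{0,1} = 2
g(9) = mex{1,2} = 0
g(10) = mex{1,2} = 0
g(11) = mex{1,2} = 0
g(12) = mex{0,2} = 1
g(13) = mex{0,2} = 1
So g(13) = 1.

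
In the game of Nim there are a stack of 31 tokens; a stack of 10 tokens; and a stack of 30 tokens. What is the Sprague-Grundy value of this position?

Nim-sum: 31 XOR 10 XOR 30 = 11.

11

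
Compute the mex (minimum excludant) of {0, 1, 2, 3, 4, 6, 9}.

The values 0, 1, 2, 3, 4 are all present; 5 is the first non-negative integer missing from the set.

5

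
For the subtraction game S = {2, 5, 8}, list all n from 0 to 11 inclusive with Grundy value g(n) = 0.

Build the Grundy sequence with g(k) = mex{g(k−s) : s ∈ {2, 5, 8}, s ≤ k}:
g(0) = mex{} = 0
g(1) = mex{} = 0
g(2) = mex{0} = 1
g(3) = mex{0} = 1
g(4) = mex{1} = 0
g(5) = mex{0,1} = 2
g(6) = mex{0} = 1
g(7) = mex{1,2} = 0
g(8) = mex{0,1} = 2
g(9) = mex{0} = 1
g(10) = mex{1,2} = 0
g(11) = mex{1} = 0
The P-positions (g = 0) in 0..11 are 0, 1, 4, 7, 10, 11.

0, 1, 4, 7, 10, 11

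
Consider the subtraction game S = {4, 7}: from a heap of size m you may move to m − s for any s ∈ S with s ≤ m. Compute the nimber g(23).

Compute g(0), g(1), … for moves {4, 7}:
k:     0  1  2  3  4  5  6  7  8  9 10 11 12 13 14 15 16 17 18 19 20 21 22 23
g(k):  0  0  0  0  1  1  1  1  2  2  2  0  0  0  0  1  1  1  1  2  2  2  0  0
So g(23) = 0.

0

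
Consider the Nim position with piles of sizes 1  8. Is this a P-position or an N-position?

N-position

Compute the nim-sum pairwise:
1 ⊕ 8 = 9
The nim-sum is 9 ≠ 0, so this is an N-position: the player to move can win.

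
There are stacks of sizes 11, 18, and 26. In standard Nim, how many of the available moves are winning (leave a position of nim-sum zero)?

3

Compute the nim-sum pairwise:
11 ⊕ 18 = 25
25 ⊕ 26 = 3
The overall nim-sum is X = 3. A stack of size p has a winning move iff p XOR X < p (reduce it to p XOR X).
  11: 11 XOR 3 = 8 < 11 — winning move (to 8).
  18: 18 XOR 3 = 17 < 18 — winning move (to 17).
  26: 26 XOR 3 = 25 < 26 — winning move (to 25).
That gives 3 winning moves.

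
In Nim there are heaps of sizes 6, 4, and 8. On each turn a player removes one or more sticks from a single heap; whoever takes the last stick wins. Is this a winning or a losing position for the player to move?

Nim-sum: 6 ⊕ 4 ⊕ 8 = 10.
The nim-sum is 10 ≠ 0, so this is an N-position: the player to move can win.

Winning position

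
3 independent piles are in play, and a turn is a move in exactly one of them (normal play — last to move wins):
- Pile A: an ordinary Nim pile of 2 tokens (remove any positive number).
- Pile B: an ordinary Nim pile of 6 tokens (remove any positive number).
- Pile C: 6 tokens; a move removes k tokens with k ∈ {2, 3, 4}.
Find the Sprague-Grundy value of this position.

4

Pile A is a plain Nim pile of size 2, so its Grundy value is 2.
Pile B is a plain Nim pile of size 6, so its Grundy value is 6.
For pile C, compute g(0), g(1), … with moves {2, 3, 4}:
g(0) = mex{} = 0
g(1) = mex{} = 0
g(2) = mex{0} = 1
g(3) = mex{0} = 1
g(4) = mex{0,1} = 2
g(5) = mex{0,1} = 2
g(6) = mex{1,2} = 0
So g(6) = 0.
By the Sprague-Grundy theorem, the Grundy value of a sum of independent games is the XOR of the component values.
Combined value = 2 XOR 6 XOR 0 = 4.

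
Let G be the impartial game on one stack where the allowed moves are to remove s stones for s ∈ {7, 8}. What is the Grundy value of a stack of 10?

1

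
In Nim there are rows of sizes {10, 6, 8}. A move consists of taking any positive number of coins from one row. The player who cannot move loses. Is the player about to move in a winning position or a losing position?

Winning position

Nim-sum: 10 ^ 6 ^ 8 = 4.
The nim-sum is 4 ≠ 0, so this is an N-position: the player to move can win.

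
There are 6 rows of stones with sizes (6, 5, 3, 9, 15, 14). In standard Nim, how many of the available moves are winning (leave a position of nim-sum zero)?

3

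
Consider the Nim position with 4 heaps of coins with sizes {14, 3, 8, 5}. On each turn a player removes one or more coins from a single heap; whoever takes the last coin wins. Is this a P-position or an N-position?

Write each in binary and XOR column by column:
  1110  (14)
  0011  (3)
  1000  (8)
  0101  (5)
  ----
  0000  (0)
The nim-sum is 0, so this is a P-position: the player to move is in a losing position under optimal play.

P-position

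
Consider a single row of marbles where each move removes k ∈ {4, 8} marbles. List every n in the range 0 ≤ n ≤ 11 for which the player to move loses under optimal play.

Compute g(0), g(1), … for moves {4, 8}:
g(0) = mex{} = 0
g(1) = mex{} = 0
g(2) = mex{} = 0
g(3) = mex{} = 0
g(4) = mex{0} = 1
g(5) = mex{0} = 1
g(6) = mex{0} = 1
g(7) = mex{0} = 1
g(8) = mex{0,1} = 2
g(9) = mex{0,1} = 2
g(10) = mex{0,1} = 2
g(11) = mex{0,1} = 2
The P-positions (g = 0) in 0..11 are 0, 1, 2, 3.

0, 1, 2, 3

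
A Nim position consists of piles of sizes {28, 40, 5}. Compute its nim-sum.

Bitwise XOR of the heap sizes:
  011100  (28)
  101000  (40)
  000101  (5)
  ------
  110001  (49)

49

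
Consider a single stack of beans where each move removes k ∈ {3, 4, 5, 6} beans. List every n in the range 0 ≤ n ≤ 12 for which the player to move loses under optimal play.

Build the Grundy sequence with g(k) = mex{g(k−s) : s ∈ {3, 4, 5, 6}, s ≤ k}:
g(0) = mex{} = 0
g(1) = mex{} = 0
g(2) = mex{} = 0
g(3) = mex{0} = 1
g(4) = mex{0} = 1
g(5) = mex{0} = 1
g(6) = mex{0,1} = 2
g(7) = mex{0,1} = 2
g(8) = mex{0,1} = 2
g(9) = mex{1,2} = 0
g(10) = mex{1,2} = 0
g(11) = mex{1,2} = 0
g(12) = mex{0,2} = 1
The P-positions (g = 0) in 0..12 are 0, 1, 2, 9, 10, 11.

0, 1, 2, 9, 10, 11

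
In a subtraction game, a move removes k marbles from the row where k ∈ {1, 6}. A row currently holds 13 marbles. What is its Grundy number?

Build the Grundy sequence with g(k) = mex{g(k−s) : s ∈ {1, 6}, s ≤ k}:
g(0) = mex{} = 0
g(1) = mex{0} = 1
g(2) = mex{1} = 0
g(3) = mex{0} = 1
g(4) = mex{1} = 0
g(5) = mex{0} = 1
g(6) = mex{0,1} = 2
g(7) = mex{1,2} = 0
g(8) = mex{0} = 1
g(9) = mex{1} = 0
g(10) = mex{0} = 1
g(11) = mex{1} = 0
g(12) = mex{0,2} = 1
g(13) = mex{0,1} = 2
So g(13) = 2.

2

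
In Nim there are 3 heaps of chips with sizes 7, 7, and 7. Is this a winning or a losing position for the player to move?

Bitwise XOR of the heap sizes:
  111  (7)
  111  (7)
  111  (7)
  ---
  111  (7)
The nim-sum is 7 ≠ 0, so this is an N-position: the player to move can win.

Winning position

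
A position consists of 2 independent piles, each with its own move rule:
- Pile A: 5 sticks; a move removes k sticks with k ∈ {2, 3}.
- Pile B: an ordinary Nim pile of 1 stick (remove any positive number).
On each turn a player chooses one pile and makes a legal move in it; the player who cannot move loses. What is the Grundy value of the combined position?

1

For pile A, compute g(0), g(1), … with moves {2, 3}:
k:     0  1  2  3  4  5
g(k):  0  0  1  1  2  0
So g(5) = 0.
Pile B is a plain Nim pile of size 1, so its Grundy value is 1.
The value of a disjunctive sum is the nim-sum of the parts.
Combined value = 0 ⊕ 1 = 1.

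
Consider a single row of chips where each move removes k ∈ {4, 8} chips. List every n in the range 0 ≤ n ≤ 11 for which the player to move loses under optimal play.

0, 1, 2, 3

Grundy values for subtraction set {4, 8}:
k:     0  1  2  3  4  5  6  7  8  9 10 11
g(k):  0  0  0  0  1  1  1  1  2  2  2  2
The P-positions (g = 0) in 0..11 are 0, 1, 2, 3.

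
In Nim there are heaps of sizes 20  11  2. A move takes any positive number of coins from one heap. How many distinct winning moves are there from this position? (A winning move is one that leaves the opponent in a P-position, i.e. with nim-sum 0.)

1

Compute the nim-sum pairwise:
20 XOR 11 = 31
31 XOR 2 = 29
The overall nim-sum is X = 29. A heap of size p has a winning move iff p XOR X < p (reduce it to p XOR X).
  20: 20 XOR 29 = 9 < 20 — winning move (to 9).
  11: 11 XOR 29 = 22 ≥ 11 — no move.
  2: 2 XOR 29 = 31 ≥ 2 — no move.
That gives 1 winning move.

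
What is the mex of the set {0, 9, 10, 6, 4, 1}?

2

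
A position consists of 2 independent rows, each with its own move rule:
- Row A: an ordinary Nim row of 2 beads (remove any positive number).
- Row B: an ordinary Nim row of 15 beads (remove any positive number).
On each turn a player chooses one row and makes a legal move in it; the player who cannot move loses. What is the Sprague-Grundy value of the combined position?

13

Row A is a plain Nim row of size 2, so its Grundy value is 2.
Row B is a plain Nim row of size 15, so its Grundy value is 15.
The value of a disjunctive sum is the nim-sum of the parts.
Combined value = 2 ⊕ 15 = 13.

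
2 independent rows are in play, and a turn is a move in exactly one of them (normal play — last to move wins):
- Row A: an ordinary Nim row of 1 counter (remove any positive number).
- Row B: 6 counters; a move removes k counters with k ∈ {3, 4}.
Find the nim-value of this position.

3

Row A is a plain Nim row of size 1, so its Grundy value is 1.
Grundy values for row B (subtraction set {3, 4}):
k:     0  1  2  3  4  5  6
g(k):  0  0  0  1  1  1  2
So g(6) = 2.
The value of a disjunctive sum is the nim-sum of the parts.
Combined value = 1 XOR 2 = 3.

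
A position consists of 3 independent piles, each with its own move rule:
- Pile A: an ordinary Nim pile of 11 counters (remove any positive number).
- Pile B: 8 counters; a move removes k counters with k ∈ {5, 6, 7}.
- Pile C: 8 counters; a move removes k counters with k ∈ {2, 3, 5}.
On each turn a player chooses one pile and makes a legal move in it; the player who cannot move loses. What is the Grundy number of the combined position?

Pile A is a plain Nim pile of size 11, so its Grundy value is 11.
Build the Grundy sequence for pile B with g(k) = mex{g(k−s) : s ∈ {5, 6, 7}, s ≤ k}:
k:     0  1  2  3  4  5  6  7  8
g(k):  0  0  0  0  0  1  1  1  1
So g(8) = 1.
Grundy values for pile C (subtraction set {2, 3, 5}):
k:     0  1  2  3  4  5  6  7  8
g(k):  0  0  1  1  2  2  3  0  0
So g(8) = 0.
The value of a disjunctive sum is the nim-sum of the parts.
Combined value = 11 XOR 1 XOR 0 = 10.

10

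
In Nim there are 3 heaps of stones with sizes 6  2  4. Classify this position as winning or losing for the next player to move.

Losing position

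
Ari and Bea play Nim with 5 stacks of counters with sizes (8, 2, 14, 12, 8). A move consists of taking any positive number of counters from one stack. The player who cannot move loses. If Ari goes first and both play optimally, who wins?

Bea wins

In binary:
  1000  (8)
  0010  (2)
  1110  (14)
  1100  (12)
  1000  (8)
  ----
  0000  (0)
The nim-sum is 0, so this is a P-position: the player to move is in a losing position under optimal play; Ari is about to move from it and so loses — Bea wins.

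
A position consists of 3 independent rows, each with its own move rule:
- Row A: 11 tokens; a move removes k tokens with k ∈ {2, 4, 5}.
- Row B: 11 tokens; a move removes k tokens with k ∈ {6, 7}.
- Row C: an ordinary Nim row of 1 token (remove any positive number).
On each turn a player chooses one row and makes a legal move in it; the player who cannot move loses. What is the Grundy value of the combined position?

Grundy values for row A (subtraction set {2, 4, 5}):
k:     0  1  2  3  4  5  6  7  8  9 10 11
g(k):  0  0  1  1  2  2  3  0  0  1  1  2
So g(11) = 2.
Build the Grundy sequence for row B with g(k) = mex{g(k−s) : s ∈ {6, 7}, s ≤ k}:
k:     0  1  2  3  4  5  6  7  8  9 10 11
g(k):  0  0  0  0  0  0  1  1  1  1  1  1
So g(11) = 1.
Row C is a plain Nim row of size 1, so its Grundy value is 1.
By the Sprague-Grundy theorem, the Grundy value of a sum of independent games is the XOR of the component values.
Combined value = 2 ⊕ 1 ⊕ 1 = 2.

2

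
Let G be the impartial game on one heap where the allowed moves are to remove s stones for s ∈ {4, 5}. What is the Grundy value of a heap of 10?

0

Build the Grundy sequence with g(k) = mex{g(k−s) : s ∈ {4, 5}, s ≤ k}:
k:     0  1  2  3  4  5  6  7  8  9 10
g(k):  0  0  0  0  1  1  1  1  2  0  0
So g(10) = 0.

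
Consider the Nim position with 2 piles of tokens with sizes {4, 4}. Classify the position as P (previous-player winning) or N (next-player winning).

In binary:
  100  (4)
  100  (4)
  ---
  000  (0)
The nim-sum is 0, so this is a P-position: the player to move is in a losing position under optimal play.

P-position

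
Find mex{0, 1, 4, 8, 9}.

2

The values 0, 1 are all present; 2 is the first non-negative integer missing from the set.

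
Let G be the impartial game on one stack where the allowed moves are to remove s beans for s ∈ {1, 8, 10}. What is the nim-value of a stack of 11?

Compute g(0), g(1), … for moves {1, 8, 10}:
g(0) = mex{} = 0
g(1) = mex{0} = 1
g(2) = mex{1} = 0
g(3) = mex{0} = 1
g(4) = mex{1} = 0
g(5) = mex{0} = 1
g(6) = mex{1} = 0
g(7) = mex{0} = 1
g(8) = mex{0,1} = 2
g(9) = mex{1,2} = 0
g(10) = mex{0} = 1
g(11) = mex{1} = 0
So g(11) = 0.

0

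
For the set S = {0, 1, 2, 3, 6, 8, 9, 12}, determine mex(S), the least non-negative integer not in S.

4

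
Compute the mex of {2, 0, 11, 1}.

The values 0, 1, 2 are all present; 3 is the first non-negative integer missing from the set.

3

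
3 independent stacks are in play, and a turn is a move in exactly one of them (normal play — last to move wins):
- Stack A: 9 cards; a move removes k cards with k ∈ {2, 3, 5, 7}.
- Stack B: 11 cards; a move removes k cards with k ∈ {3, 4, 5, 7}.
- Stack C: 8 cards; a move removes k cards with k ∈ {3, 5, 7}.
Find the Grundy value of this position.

2

Grundy values for stack A (subtraction set {2, 3, 5, 7}):
k:     0  1  2  3  4  5  6  7  8  9
g(k):  0  0  1  1  2  2  3  3  4  0
So g(9) = 0.
Build the Grundy sequence for stack B with g(k) = mex{g(k−s) : s ∈ {3, 4, 5, 7}, s ≤ k}:
k:     0  1  2  3  4  5  6  7  8  9 10 11
g(k):  0  0  0  1  1  1  2  2  2  3  0  0
So g(11) = 0.
Build the Grundy sequence for stack C with g(k) = mex{g(k−s) : s ∈ {3, 5, 7}, s ≤ k}:
k:     0  1  2  3  4  5  6  7  8
g(k):  0  0  0  1  1  1  2  2  2
So g(8) = 2.
The value of a disjunctive sum is the nim-sum of the parts.
Combined value = 0 ⊕ 0 ⊕ 2 = 2.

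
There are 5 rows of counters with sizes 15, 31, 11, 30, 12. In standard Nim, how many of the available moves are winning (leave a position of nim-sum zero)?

Nim-sum: 15 ⊕ 31 ⊕ 11 ⊕ 30 ⊕ 12 = 9.
The overall nim-sum is X = 9. A row of size p has a winning move iff p XOR X < p (reduce it to p XOR X).
  15: 15 XOR 9 = 6 < 15 — winning move (to 6).
  31: 31 XOR 9 = 22 < 31 — winning move (to 22).
  11: 11 XOR 9 = 2 < 11 — winning move (to 2).
  30: 30 XOR 9 = 23 < 30 — winning move (to 23).
  12: 12 XOR 9 = 5 < 12 — winning move (to 5).
That gives 5 winning moves.

5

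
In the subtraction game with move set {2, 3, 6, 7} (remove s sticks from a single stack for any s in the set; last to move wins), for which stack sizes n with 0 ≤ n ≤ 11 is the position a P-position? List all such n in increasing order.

0, 1, 5, 9, 10

Grundy values for subtraction set {2, 3, 6, 7}:
g(0) = mex{} = 0
g(1) = mex{} = 0
g(2) = mex{0} = 1
g(3) = mex{0} = 1
g(4) = mex{0,1} = 2
g(5) = mex{1} = 0
g(6) = mex{0,1,2} = 3
g(7) = mex{0,2} = 1
g(8) = mex{0,1,3} = 2
g(9) = mex{1,3} = 0
g(10) = mex{1,2} = 0
g(11) = mex{0,2} = 1
The P-positions (g = 0) in 0..11 are 0, 1, 5, 9, 10.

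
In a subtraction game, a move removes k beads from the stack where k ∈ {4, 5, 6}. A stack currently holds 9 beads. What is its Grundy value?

Grundy values for subtraction set {4, 5, 6}:
g(0) = mex{} = 0
g(1) = mex{} = 0
g(2) = mex{} = 0
g(3) = mex{} = 0
g(4) = mex{0} = 1
g(5) = mex{0} = 1
g(6) = mex{0} = 1
g(7) = mex{0} = 1
g(8) = mex{0,1} = 2
g(9) = mex{0,1} = 2
So g(9) = 2.

2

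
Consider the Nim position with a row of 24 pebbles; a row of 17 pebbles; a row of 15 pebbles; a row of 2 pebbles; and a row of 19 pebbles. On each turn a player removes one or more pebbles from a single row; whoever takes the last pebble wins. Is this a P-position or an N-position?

N-position

Nim-sum: 24 ⊕ 17 ⊕ 15 ⊕ 2 ⊕ 19 = 23.
The nim-sum is 23 ≠ 0, so this is an N-position: the player to move can win.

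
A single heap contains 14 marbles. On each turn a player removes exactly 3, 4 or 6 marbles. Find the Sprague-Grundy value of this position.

1

Compute g(0), g(1), … for moves {3, 4, 6}:
g(0) = mex{} = 0
g(1) = mex{} = 0
g(2) = mex{} = 0
g(3) = mex{0} = 1
g(4) = mex{0} = 1
g(5) = mex{0} = 1
g(6) = mex{0,1} = 2
g(7) = mex{0,1} = 2
g(8) = mex{0,1} = 2
g(9) = mex{1,2} = 0
g(10) = mex{1,2} = 0
g(11) = mex{1,2} = 0
g(12) = mex{0,2} = 1
g(13) = mex{0,2} = 1
g(14) = mex{0,2} = 1
So g(14) = 1.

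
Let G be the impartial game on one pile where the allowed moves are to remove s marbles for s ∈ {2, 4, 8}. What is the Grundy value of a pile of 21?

1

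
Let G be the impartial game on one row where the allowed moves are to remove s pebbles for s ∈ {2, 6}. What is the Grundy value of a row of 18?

1

Build the Grundy sequence with g(k) = mex{g(k−s) : s ∈ {2, 6}, s ≤ k}:
k:     0  1  2  3  4  5  6  7  8  9 10 11 12 13 14 15 16 17 18
g(k):  0  0  1  1  0  0  1  1  0  0  1  1  0  0  1  1  0  0  1
So g(18) = 1.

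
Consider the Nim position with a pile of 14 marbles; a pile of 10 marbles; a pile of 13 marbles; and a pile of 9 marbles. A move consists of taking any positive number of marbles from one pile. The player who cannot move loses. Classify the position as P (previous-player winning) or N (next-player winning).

P-position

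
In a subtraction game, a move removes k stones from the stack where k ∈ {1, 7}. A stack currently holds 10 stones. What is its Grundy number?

0

Build the Grundy sequence with g(k) = mex{g(k−s) : s ∈ {1, 7}, s ≤ k}:
k:     0  1  2  3  4  5  6  7  8  9 10
g(k):  0  1  0  1  0  1  0  1  0  1  0
So g(10) = 0.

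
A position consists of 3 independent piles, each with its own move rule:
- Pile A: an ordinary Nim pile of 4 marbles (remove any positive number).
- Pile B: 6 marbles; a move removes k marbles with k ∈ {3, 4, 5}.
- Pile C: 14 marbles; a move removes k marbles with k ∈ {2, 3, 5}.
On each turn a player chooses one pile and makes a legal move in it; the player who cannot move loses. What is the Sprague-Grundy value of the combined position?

6

Pile A is a plain Nim pile of size 4, so its Grundy value is 4.
For pile B, compute g(0), g(1), … with moves {3, 4, 5}:
g(0) = mex{} = 0
g(1) = mex{} = 0
g(2) = mex{} = 0
g(3) = mex{0} = 1
g(4) = mex{0} = 1
g(5) = mex{0} = 1
g(6) = mex{0,1} = 2
So g(6) = 2.
Build the Grundy sequence for pile C with g(k) = mex{g(k−s) : s ∈ {2, 3, 5}, s ≤ k}:
g(0) = mex{} = 0
g(1) = mex{} = 0
g(2) = mex{0} = 1
g(3) = mex{0} = 1
g(4) = mex{0,1} = 2
g(5) = mex{0,1} = 2
g(6) = mex{0,1,2} = 3
g(7) = mex{1,2} = 0
g(8) = mex{1,2,3} = 0
g(9) = mex{0,2,3} = 1
g(10) = mex{0,2} = 1
g(11) = mex{0,1,3} = 2
g(12) = mex{0,1} = 2
g(13) = mex{0,1,2} = 3
g(14) = mex{1,2} = 0
So g(14) = 0.
The value of a disjunctive sum is the nim-sum of the parts.
Combined value = 4 XOR 2 XOR 0 = 6.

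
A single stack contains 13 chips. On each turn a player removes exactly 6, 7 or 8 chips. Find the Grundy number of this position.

Build the Grundy sequence with g(k) = mex{g(k−s) : s ∈ {6, 7, 8}, s ≤ k}:
g(0) = mex{} = 0
g(1) = mex{} = 0
g(2) = mex{} = 0
g(3) = mex{} = 0
g(4) = mex{} = 0
g(5) = mex{} = 0
g(6) = mex{0} = 1
g(7) = mex{0} = 1
g(8) = mex{0} = 1
g(9) = mex{0} = 1
g(10) = mex{0} = 1
g(11) = mex{0} = 1
g(12) = mex{0,1} = 2
g(13) = mex{0,1} = 2
So g(13) = 2.

2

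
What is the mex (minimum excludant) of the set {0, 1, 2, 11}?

3

The values 0, 1, 2 are all present; 3 is the first non-negative integer missing from the set.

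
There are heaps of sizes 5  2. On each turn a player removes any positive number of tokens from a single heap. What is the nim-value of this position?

Compute the nim-sum pairwise:
5 ⊕ 2 = 7

7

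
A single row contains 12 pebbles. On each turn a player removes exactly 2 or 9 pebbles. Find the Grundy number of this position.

0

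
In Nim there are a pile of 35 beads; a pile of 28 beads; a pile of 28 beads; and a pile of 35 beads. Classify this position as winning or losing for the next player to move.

Losing position

Nim-sum: 35 ⊕ 28 ⊕ 28 ⊕ 35 = 0.
The nim-sum is 0, so this is a P-position: the player to move is in a losing position under optimal play.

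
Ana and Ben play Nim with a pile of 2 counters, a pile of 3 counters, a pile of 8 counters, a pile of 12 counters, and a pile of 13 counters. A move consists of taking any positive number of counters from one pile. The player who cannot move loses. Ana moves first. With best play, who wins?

In binary:
  0010  (2)
  0011  (3)
  1000  (8)
  1100  (12)
  1101  (13)
  ----
  1000  (8)
The nim-sum is 8 ≠ 0, so this is an N-position: the player to move can win; Ana has a winning move.

Ana wins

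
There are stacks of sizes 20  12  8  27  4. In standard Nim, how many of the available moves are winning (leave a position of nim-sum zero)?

3

Compute the nim-sum pairwise:
20 XOR 12 = 24
24 XOR 8 = 16
16 XOR 27 = 11
11 XOR 4 = 15
The overall nim-sum is X = 15. A stack of size p has a winning move iff p XOR X < p (reduce it to p XOR X).
  20: 20 XOR 15 = 27 ≥ 20 — no move.
  12: 12 XOR 15 = 3 < 12 — winning move (to 3).
  8: 8 XOR 15 = 7 < 8 — winning move (to 7).
  27: 27 XOR 15 = 20 < 27 — winning move (to 20).
  4: 4 XOR 15 = 11 ≥ 4 — no move.
That gives 3 winning moves.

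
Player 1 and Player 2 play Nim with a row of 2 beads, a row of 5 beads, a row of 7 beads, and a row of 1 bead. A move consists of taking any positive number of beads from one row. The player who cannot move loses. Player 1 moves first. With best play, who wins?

Player 1 wins

Nim-sum: 2 ⊕ 5 ⊕ 7 ⊕ 1 = 1.
The nim-sum is 1 ≠ 0, so this is an N-position: the player to move can win; Player 1 has a winning move.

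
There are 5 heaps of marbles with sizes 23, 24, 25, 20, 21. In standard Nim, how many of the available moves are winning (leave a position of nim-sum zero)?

5

Compute the nim-sum pairwise:
23 ⊕ 24 = 15
15 ⊕ 25 = 22
22 ⊕ 20 = 2
2 ⊕ 21 = 23
The overall nim-sum is X = 23. A heap of size p has a winning move iff p XOR X < p (reduce it to p XOR X).
  23: 23 XOR 23 = 0 < 23 — winning move (to 0).
  24: 24 XOR 23 = 15 < 24 — winning move (to 15).
  25: 25 XOR 23 = 14 < 25 — winning move (to 14).
  20: 20 XOR 23 = 3 < 20 — winning move (to 3).
  21: 21 XOR 23 = 2 < 21 — winning move (to 2).
That gives 5 winning moves.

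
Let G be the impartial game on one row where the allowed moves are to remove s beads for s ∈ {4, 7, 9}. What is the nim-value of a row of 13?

Build the Grundy sequence with g(k) = mex{g(k−s) : s ∈ {4, 7, 9}, s ≤ k}:
k:     0  1  2  3  4  5  6  7  8  9 10 11 12 13
g(k):  0  0  0  0  1  1  1  1  2  2  2  2  3  0
So g(13) = 0.

0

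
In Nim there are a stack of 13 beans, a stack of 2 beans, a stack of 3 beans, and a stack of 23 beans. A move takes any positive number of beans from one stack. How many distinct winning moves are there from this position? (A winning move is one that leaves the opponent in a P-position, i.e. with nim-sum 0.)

1

Nim-sum: 13 ^ 2 ^ 3 ^ 23 = 27.
The overall nim-sum is X = 27. A stack of size p has a winning move iff p XOR X < p (reduce it to p XOR X).
  13: 13 XOR 27 = 22 ≥ 13 — no move.
  2: 2 XOR 27 = 25 ≥ 2 — no move.
  3: 3 XOR 27 = 24 ≥ 3 — no move.
  23: 23 XOR 27 = 12 < 23 — winning move (to 12).
That gives 1 winning move.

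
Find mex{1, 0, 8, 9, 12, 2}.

The values 0, 1, 2 are all present; 3 is the first non-negative integer missing from the set.

3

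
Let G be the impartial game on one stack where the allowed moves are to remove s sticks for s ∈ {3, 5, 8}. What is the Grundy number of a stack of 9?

Build the Grundy sequence with g(k) = mex{g(k−s) : s ∈ {3, 5, 8}, s ≤ k}:
g(0) = mex{} = 0
g(1) = mex{} = 0
g(2) = mex{} = 0
g(3) = mex{0} = 1
g(4) = mex{0} = 1
g(5) = mex{0} = 1
g(6) = mex{0,1} = 2
g(7) = mex{0,1} = 2
g(8) = mex{0,1} = 2
g(9) = mex{0,1,2} = 3
So g(9) = 3.

3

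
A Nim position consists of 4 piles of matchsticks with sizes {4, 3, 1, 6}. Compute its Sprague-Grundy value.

Bitwise XOR of the heap sizes:
  100  (4)
  011  (3)
  001  (1)
  110  (6)
  ---
  000  (0)

0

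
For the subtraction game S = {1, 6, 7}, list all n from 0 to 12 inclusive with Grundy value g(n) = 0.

0, 2, 4, 12

Build the Grundy sequence with g(k) = mex{g(k−s) : s ∈ {1, 6, 7}, s ≤ k}:
g(0) = mex{} = 0
g(1) = mex{0} = 1
g(2) = mex{1} = 0
g(3) = mex{0} = 1
g(4) = mex{1} = 0
g(5) = mex{0} = 1
g(6) = mex{0,1} = 2
g(7) = mex{0,1,2} = 3
g(8) = mex{0,1,3} = 2
g(9) = mex{0,1,2} = 3
g(10) = mex{0,1,3} = 2
g(11) = mex{0,1,2} = 3
g(12) = mex{1,2,3} = 0
The P-positions (g = 0) in 0..12 are 0, 2, 4, 12.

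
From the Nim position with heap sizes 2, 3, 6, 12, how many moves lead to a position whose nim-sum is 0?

1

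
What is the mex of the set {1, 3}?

0 is not in the set, so the mex is 0.

0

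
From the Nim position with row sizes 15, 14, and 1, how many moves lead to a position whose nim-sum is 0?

0

Nim-sum: 15 ⊕ 14 ⊕ 1 = 0.
The nim-sum is already 0, so every move leaves a nonzero nim-sum — there are no winning moves.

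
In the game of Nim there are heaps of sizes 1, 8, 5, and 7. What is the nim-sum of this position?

11

In binary:
  0001  (1)
  1000  (8)
  0101  (5)
  0111  (7)
  ----
  1011  (11)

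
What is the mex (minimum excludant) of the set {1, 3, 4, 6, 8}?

0

0 is not in the set, so the mex is 0.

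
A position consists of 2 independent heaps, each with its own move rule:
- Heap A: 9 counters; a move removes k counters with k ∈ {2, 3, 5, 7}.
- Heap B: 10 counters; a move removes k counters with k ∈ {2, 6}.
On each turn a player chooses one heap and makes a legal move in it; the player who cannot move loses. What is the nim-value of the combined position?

1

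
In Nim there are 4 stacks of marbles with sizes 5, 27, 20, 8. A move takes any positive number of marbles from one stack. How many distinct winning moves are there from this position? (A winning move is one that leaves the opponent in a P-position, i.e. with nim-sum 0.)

In binary:
  00101  (5)
  11011  (27)
  10100  (20)
  01000  (8)
  -----
  00010  (2)
The overall nim-sum is X = 2. A stack of size p has a winning move iff p XOR X < p (reduce it to p XOR X).
  5: 5 XOR 2 = 7 ≥ 5 — no move.
  27: 27 XOR 2 = 25 < 27 — winning move (to 25).
  20: 20 XOR 2 = 22 ≥ 20 — no move.
  8: 8 XOR 2 = 10 ≥ 8 — no move.
That gives 1 winning move.

1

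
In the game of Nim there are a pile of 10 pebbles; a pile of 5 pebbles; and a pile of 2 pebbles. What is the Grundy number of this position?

13

Nim-sum: 10 ^ 5 ^ 2 = 13.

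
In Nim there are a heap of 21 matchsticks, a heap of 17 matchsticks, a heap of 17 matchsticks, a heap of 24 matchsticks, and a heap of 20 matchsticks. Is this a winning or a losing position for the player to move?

Winning position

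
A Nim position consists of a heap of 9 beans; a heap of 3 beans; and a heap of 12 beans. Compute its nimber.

6

Compute the nim-sum pairwise:
9 XOR 3 = 10
10 XOR 12 = 6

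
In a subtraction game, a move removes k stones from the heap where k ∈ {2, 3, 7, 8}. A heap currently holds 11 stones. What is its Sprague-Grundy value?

Build the Grundy sequence with g(k) = mex{g(k−s) : s ∈ {2, 3, 7, 8}, s ≤ k}:
g(0) = mex{} = 0
g(1) = mex{} = 0
g(2) = mex{0} = 1
g(3) = mex{0} = 1
g(4) = mex{0,1} = 2
g(5) = mex{1} = 0
g(6) = mex{1,2} = 0
g(7) = mex{0,2} = 1
g(8) = mex{0} = 1
g(9) = mex{0,1} = 2
g(10) = mex{1} = 0
g(11) = mex{1,2} = 0
So g(11) = 0.

0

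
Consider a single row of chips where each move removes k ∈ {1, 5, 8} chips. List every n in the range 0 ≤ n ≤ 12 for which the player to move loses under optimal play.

Grundy values for subtraction set {1, 5, 8}:
k:     0  1  2  3  4  5  6  7  8  9 10 11 12
g(k):  0  1  0  1  0  1  0  1  2  3  2  3  2
The P-positions (g = 0) in 0..12 are 0, 2, 4, 6.

0, 2, 4, 6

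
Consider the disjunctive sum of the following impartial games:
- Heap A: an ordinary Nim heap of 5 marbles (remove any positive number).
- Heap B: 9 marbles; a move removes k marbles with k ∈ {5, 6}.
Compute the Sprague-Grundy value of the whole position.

Heap A is a plain Nim heap of size 5, so its Grundy value is 5.
Build the Grundy sequence for heap B with g(k) = mex{g(k−s) : s ∈ {5, 6}, s ≤ k}:
g(0) = mex{} = 0
g(1) = mex{} = 0
g(2) = mex{} = 0
g(3) = mex{} = 0
g(4) = mex{} = 0
g(5) = mex{0} = 1
g(6) = mex{0} = 1
g(7) = mex{0} = 1
g(8) = mex{0} = 1
g(9) = mex{0} = 1
So g(9) = 1.
The value of a disjunctive sum is the nim-sum of the parts.
Combined value = 5 ⊕ 1 = 4.

4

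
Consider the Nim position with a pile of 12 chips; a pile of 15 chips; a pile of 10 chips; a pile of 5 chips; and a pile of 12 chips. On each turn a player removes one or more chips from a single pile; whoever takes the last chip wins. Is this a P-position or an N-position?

P-position

Bitwise XOR of the heap sizes:
  1100  (12)
  1111  (15)
  1010  (10)
  0101  (5)
  1100  (12)
  ----
  0000  (0)
The nim-sum is 0, so this is a P-position: the player to move is in a losing position under optimal play.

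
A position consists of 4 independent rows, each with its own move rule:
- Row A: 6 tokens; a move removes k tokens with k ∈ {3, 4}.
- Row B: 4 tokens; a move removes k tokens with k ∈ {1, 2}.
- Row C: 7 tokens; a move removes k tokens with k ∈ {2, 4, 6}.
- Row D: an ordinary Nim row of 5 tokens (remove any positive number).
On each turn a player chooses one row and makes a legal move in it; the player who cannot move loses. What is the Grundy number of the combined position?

5

For row A, compute g(0), g(1), … with moves {3, 4}:
k:     0  1  2  3  4  5  6
g(k):  0  0  0  1  1  1  2
So g(6) = 2.
For row B, compute g(0), g(1), … with moves {1, 2}:
g(0) = mex{} = 0
g(1) = mex{0} = 1
g(2) = mex{0,1} = 2
g(3) = mex{1,2} = 0
g(4) = mex{0,2} = 1
So g(4) = 1.
Build the Grundy sequence for row C with g(k) = mex{g(k−s) : s ∈ {2, 4, 6}, s ≤ k}:
k:     0  1  2  3  4  5  6  7
g(k):  0  0  1  1  2  2  3  3
So g(7) = 3.
Row D is a plain Nim row of size 5, so its Grundy value is 5.
By the Sprague-Grundy theorem, the Grundy value of a sum of independent games is the XOR of the component values.
Combined value = 2 ⊕ 1 ⊕ 3 ⊕ 5 = 5.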